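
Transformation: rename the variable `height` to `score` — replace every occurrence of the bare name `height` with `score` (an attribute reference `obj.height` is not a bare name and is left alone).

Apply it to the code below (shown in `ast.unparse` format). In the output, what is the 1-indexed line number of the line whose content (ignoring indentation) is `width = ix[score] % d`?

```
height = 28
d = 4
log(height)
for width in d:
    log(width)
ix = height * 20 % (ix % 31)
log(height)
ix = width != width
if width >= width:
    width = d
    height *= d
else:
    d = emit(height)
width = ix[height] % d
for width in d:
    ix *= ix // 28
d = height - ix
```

Transformed code:
score = 28
d = 4
log(score)
for width in d:
    log(width)
ix = score * 20 % (ix % 31)
log(score)
ix = width != width
if width >= width:
    width = d
    score *= d
else:
    d = emit(score)
width = ix[score] % d
for width in d:
    ix *= ix // 28
d = score - ix

14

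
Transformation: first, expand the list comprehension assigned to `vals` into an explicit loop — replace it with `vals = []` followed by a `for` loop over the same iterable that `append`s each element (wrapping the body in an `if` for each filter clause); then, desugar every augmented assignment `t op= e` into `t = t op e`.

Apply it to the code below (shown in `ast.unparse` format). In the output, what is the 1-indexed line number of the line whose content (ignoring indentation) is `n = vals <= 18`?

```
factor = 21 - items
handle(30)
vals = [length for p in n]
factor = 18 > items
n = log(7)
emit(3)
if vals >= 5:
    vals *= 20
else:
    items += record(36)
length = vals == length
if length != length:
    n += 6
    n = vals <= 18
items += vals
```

Transformed code:
factor = 21 - items
handle(30)
vals = []
for p in n:
    vals.append(length)
factor = 18 > items
n = log(7)
emit(3)
if vals >= 5:
    vals = vals * 20
else:
    items = items + record(36)
length = vals == length
if length != length:
    n = n + 6
    n = vals <= 18
items = items + vals

16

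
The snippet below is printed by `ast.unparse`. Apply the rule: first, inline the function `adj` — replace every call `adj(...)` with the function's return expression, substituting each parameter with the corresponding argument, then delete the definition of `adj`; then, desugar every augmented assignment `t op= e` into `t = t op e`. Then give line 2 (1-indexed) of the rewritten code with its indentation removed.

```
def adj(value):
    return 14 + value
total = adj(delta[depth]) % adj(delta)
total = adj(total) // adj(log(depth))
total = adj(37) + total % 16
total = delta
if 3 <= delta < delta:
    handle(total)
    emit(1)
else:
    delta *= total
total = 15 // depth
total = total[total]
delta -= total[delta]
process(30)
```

Transformed code:
total = (14 + delta[depth]) % (14 + delta)
total = (14 + total) // (14 + log(depth))
total = 14 + 37 + total % 16
total = delta
if 3 <= delta < delta:
    handle(total)
    emit(1)
else:
    delta = delta * total
total = 15 // depth
total = total[total]
delta = delta - total[delta]
process(30)

total = (14 + total) // (14 + log(depth))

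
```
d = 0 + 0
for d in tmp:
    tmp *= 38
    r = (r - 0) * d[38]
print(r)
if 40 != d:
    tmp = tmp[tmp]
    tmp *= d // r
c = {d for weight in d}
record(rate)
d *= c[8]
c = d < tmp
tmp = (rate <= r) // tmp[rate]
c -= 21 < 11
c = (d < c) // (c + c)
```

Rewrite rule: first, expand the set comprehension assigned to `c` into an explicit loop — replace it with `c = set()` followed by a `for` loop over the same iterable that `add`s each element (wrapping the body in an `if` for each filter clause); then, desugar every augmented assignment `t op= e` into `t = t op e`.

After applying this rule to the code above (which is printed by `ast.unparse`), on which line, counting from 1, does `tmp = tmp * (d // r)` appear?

Transformed code:
d = 0 + 0
for d in tmp:
    tmp = tmp * 38
    r = (r - 0) * d[38]
print(r)
if 40 != d:
    tmp = tmp[tmp]
    tmp = tmp * (d // r)
c = set()
for weight in d:
    c.add(d)
record(rate)
d = d * c[8]
c = d < tmp
tmp = (rate <= r) // tmp[rate]
c = c - (21 < 11)
c = (d < c) // (c + c)

8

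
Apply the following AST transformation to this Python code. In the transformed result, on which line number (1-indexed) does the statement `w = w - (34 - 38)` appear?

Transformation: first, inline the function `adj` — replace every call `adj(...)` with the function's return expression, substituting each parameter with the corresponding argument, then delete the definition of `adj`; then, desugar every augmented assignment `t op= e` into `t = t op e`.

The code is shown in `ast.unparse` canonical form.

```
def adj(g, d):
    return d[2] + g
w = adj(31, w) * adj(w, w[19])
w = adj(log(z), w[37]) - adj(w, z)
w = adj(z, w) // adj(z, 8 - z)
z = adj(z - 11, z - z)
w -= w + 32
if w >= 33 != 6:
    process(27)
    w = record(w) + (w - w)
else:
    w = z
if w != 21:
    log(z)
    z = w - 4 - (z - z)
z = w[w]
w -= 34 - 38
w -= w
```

15

Transformed code:
w = (w[2] + 31) * (w[19][2] + w)
w = w[37][2] + log(z) - (z[2] + w)
w = (w[2] + z) // ((8 - z)[2] + z)
z = (z - z)[2] + (z - 11)
w = w - (w + 32)
if w >= 33 != 6:
    process(27)
    w = record(w) + (w - w)
else:
    w = z
if w != 21:
    log(z)
    z = w - 4 - (z - z)
z = w[w]
w = w - (34 - 38)
w = w - w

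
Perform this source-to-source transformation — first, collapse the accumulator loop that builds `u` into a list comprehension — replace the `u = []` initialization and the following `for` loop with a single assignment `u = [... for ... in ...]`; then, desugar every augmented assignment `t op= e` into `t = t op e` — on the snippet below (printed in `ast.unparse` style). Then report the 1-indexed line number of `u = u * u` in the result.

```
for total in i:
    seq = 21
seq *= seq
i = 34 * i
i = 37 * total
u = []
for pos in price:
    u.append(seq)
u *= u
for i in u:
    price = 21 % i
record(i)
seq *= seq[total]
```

Transformed code:
for total in i:
    seq = 21
seq = seq * seq
i = 34 * i
i = 37 * total
u = [seq for pos in price]
u = u * u
for i in u:
    price = 21 % i
record(i)
seq = seq * seq[total]

7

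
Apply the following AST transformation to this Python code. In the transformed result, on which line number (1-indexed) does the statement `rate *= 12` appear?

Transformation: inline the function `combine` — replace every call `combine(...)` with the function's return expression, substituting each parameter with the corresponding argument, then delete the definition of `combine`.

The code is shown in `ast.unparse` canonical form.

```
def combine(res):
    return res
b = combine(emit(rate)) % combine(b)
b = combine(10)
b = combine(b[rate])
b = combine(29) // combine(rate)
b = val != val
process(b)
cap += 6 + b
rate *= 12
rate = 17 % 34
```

8

Transformed code:
b = emit(rate) % b
b = 10
b = b[rate]
b = 29 // rate
b = val != val
process(b)
cap += 6 + b
rate *= 12
rate = 17 % 34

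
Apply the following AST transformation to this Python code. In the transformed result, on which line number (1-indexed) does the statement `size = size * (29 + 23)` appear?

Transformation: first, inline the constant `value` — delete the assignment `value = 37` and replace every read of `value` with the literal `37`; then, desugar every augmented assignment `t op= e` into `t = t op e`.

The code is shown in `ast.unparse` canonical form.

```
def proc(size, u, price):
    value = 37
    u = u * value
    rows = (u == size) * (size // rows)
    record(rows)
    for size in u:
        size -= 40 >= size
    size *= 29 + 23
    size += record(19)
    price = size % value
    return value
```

7

Transformed code:
def proc(size, u, price):
    u = u * 37
    rows = (u == size) * (size // rows)
    record(rows)
    for size in u:
        size = size - (40 >= size)
    size = size * (29 + 23)
    size = size + record(19)
    price = size % 37
    return 37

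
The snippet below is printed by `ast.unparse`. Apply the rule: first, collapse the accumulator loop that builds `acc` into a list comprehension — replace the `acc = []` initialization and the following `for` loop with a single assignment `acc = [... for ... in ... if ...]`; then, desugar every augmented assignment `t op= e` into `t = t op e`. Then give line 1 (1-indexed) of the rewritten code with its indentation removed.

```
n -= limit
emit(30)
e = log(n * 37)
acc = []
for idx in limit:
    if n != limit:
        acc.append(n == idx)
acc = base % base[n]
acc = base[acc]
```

n = n - limit

Transformed code:
n = n - limit
emit(30)
e = log(n * 37)
acc = [n == idx for idx in limit if n != limit]
acc = base % base[n]
acc = base[acc]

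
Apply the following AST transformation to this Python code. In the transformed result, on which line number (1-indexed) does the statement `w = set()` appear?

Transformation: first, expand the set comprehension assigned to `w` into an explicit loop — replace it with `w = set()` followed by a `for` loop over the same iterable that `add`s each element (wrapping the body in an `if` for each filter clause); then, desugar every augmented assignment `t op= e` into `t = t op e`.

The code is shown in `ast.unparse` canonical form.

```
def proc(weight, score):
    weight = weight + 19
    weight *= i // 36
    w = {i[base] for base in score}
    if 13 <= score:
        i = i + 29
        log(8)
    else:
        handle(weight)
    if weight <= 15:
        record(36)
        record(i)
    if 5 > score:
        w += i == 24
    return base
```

4

Transformed code:
def proc(weight, score):
    weight = weight + 19
    weight = weight * (i // 36)
    w = set()
    for base in score:
        w.add(i[base])
    if 13 <= score:
        i = i + 29
        log(8)
    else:
        handle(weight)
    if weight <= 15:
        record(36)
        record(i)
    if 5 > score:
        w = w + (i == 24)
    return base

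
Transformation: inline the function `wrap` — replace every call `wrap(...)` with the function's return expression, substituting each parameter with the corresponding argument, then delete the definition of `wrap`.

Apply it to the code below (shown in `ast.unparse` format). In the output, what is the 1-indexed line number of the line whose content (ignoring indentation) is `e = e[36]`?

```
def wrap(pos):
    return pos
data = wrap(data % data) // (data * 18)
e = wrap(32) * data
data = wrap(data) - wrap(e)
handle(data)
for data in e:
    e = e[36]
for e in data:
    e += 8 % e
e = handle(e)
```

6

Transformed code:
data = data % data // (data * 18)
e = 32 * data
data = data - e
handle(data)
for data in e:
    e = e[36]
for e in data:
    e += 8 % e
e = handle(e)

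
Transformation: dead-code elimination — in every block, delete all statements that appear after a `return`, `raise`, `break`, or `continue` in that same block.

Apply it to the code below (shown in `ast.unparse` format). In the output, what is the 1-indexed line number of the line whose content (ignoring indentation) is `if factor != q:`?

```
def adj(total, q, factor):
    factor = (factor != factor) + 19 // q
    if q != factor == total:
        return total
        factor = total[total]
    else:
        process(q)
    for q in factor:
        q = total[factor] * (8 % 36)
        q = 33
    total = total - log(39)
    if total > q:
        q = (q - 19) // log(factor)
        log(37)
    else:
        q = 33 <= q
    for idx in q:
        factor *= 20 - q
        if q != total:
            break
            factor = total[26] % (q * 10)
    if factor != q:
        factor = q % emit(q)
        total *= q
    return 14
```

Transformed code:
def adj(total, q, factor):
    factor = (factor != factor) + 19 // q
    if q != factor == total:
        return total
    else:
        process(q)
    for q in factor:
        q = total[factor] * (8 % 36)
        q = 33
    total = total - log(39)
    if total > q:
        q = (q - 19) // log(factor)
        log(37)
    else:
        q = 33 <= q
    for idx in q:
        factor *= 20 - q
        if q != total:
            break
    if factor != q:
        factor = q % emit(q)
        total *= q
    return 14

20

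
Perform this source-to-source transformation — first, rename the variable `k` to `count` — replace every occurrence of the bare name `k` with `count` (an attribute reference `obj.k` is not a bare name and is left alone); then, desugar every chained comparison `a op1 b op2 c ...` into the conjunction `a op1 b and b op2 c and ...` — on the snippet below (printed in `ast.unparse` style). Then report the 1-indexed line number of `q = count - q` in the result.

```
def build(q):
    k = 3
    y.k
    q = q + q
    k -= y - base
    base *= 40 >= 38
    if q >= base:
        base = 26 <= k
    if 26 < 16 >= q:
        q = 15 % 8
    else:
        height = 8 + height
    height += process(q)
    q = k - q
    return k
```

14

Transformed code:
def build(q):
    count = 3
    y.k
    q = q + q
    count -= y - base
    base *= 40 >= 38
    if q >= base:
        base = 26 <= count
    if 26 < 16 and 16 >= q:
        q = 15 % 8
    else:
        height = 8 + height
    height += process(q)
    q = count - q
    return count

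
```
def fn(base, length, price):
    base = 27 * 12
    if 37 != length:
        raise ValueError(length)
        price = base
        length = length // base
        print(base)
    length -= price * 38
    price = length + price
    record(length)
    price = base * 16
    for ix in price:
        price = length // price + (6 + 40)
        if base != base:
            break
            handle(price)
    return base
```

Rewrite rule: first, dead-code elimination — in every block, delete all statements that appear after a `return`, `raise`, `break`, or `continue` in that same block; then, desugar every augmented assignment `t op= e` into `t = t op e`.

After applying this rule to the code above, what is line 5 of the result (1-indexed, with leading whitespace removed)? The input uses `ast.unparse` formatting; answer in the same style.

Transformed code:
def fn(base, length, price):
    base = 27 * 12
    if 37 != length:
        raise ValueError(length)
    length = length - price * 38
    price = length + price
    record(length)
    price = base * 16
    for ix in price:
        price = length // price + (6 + 40)
        if base != base:
            break
    return base

length = length - price * 38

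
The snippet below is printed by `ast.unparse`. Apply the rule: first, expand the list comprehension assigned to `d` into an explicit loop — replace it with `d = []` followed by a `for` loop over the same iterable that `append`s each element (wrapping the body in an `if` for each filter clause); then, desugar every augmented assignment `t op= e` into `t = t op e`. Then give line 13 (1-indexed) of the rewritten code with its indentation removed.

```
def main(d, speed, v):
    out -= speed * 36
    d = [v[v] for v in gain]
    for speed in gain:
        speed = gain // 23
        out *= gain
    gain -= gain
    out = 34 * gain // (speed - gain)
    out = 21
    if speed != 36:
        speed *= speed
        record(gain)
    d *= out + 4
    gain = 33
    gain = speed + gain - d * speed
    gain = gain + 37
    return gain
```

Transformed code:
def main(d, speed, v):
    out = out - speed * 36
    d = []
    for v in gain:
        d.append(v[v])
    for speed in gain:
        speed = gain // 23
        out = out * gain
    gain = gain - gain
    out = 34 * gain // (speed - gain)
    out = 21
    if speed != 36:
        speed = speed * speed
        record(gain)
    d = d * (out + 4)
    gain = 33
    gain = speed + gain - d * speed
    gain = gain + 37
    return gain

speed = speed * speed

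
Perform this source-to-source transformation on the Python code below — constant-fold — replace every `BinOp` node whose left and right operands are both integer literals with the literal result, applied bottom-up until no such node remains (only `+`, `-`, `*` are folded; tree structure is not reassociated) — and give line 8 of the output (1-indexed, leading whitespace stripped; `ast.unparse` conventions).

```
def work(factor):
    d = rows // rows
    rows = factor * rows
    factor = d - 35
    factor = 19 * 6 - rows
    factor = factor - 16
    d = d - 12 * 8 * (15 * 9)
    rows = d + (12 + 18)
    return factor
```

Transformed code:
def work(factor):
    d = rows // rows
    rows = factor * rows
    factor = d - 35
    factor = 114 - rows
    factor = factor - 16
    d = d - 12960
    rows = d + 30
    return factor

rows = d + 30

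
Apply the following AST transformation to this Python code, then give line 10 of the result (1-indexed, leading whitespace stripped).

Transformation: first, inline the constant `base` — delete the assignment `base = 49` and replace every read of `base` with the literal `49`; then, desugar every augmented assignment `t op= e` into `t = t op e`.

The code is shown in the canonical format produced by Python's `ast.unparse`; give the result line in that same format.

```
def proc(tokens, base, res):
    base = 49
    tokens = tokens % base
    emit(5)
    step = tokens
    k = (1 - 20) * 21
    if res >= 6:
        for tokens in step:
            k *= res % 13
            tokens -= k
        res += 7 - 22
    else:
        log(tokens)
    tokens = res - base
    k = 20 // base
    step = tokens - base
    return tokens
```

Transformed code:
def proc(tokens, base, res):
    tokens = tokens % 49
    emit(5)
    step = tokens
    k = (1 - 20) * 21
    if res >= 6:
        for tokens in step:
            k = k * (res % 13)
            tokens = tokens - k
        res = res + (7 - 22)
    else:
        log(tokens)
    tokens = res - 49
    k = 20 // 49
    step = tokens - 49
    return tokens

res = res + (7 - 22)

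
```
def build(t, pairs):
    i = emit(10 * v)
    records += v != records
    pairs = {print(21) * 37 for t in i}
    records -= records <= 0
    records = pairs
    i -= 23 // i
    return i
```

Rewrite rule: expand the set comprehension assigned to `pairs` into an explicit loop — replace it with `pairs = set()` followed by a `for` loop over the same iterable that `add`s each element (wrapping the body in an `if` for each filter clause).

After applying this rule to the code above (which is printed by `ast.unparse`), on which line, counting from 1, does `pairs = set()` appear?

Transformed code:
def build(t, pairs):
    i = emit(10 * v)
    records += v != records
    pairs = set()
    for t in i:
        pairs.add(print(21) * 37)
    records -= records <= 0
    records = pairs
    i -= 23 // i
    return i

4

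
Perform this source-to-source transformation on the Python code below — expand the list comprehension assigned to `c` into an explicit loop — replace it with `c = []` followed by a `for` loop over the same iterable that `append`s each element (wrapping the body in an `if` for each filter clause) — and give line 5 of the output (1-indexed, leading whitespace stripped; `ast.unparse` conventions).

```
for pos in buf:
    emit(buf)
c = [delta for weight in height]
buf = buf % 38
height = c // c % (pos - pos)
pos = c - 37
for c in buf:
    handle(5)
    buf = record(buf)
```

Transformed code:
for pos in buf:
    emit(buf)
c = []
for weight in height:
    c.append(delta)
buf = buf % 38
height = c // c % (pos - pos)
pos = c - 37
for c in buf:
    handle(5)
    buf = record(buf)

c.append(delta)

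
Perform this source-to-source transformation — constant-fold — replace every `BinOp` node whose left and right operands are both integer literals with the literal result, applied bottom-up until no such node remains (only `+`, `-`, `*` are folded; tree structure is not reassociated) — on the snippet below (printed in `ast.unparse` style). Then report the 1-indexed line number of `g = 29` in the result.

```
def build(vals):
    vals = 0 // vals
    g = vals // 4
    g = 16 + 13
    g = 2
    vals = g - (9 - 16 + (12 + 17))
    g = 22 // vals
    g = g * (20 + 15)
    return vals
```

Transformed code:
def build(vals):
    vals = 0 // vals
    g = vals // 4
    g = 29
    g = 2
    vals = g - 22
    g = 22 // vals
    g = g * 35
    return vals

4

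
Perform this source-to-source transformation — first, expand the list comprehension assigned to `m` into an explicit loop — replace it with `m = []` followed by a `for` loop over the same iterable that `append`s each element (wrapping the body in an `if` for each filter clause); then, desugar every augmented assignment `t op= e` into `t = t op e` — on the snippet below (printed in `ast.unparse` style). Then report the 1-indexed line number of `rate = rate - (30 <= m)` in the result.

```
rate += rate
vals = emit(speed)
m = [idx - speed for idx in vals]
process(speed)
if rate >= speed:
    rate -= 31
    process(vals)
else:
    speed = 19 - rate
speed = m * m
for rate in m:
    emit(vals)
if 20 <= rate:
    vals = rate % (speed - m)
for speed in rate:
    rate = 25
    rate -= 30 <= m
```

19

Transformed code:
rate = rate + rate
vals = emit(speed)
m = []
for idx in vals:
    m.append(idx - speed)
process(speed)
if rate >= speed:
    rate = rate - 31
    process(vals)
else:
    speed = 19 - rate
speed = m * m
for rate in m:
    emit(vals)
if 20 <= rate:
    vals = rate % (speed - m)
for speed in rate:
    rate = 25
    rate = rate - (30 <= m)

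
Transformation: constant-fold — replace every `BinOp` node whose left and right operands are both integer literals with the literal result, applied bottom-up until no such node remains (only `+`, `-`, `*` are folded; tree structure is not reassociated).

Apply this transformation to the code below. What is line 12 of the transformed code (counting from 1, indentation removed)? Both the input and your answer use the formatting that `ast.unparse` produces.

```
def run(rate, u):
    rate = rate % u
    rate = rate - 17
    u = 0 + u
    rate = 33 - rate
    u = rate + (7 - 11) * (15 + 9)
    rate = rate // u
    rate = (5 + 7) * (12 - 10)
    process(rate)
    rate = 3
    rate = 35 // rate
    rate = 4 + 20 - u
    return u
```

Transformed code:
def run(rate, u):
    rate = rate % u
    rate = rate - 17
    u = 0 + u
    rate = 33 - rate
    u = rate + -96
    rate = rate // u
    rate = 24
    process(rate)
    rate = 3
    rate = 35 // rate
    rate = 24 - u
    return u

rate = 24 - u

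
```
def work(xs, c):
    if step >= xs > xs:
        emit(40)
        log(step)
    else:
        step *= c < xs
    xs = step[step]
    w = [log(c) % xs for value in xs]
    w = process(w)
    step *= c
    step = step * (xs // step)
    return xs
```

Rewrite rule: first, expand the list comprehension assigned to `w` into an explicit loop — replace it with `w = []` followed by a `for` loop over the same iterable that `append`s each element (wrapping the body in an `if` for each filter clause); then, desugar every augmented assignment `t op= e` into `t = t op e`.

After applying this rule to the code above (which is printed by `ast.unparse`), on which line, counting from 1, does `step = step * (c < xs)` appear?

Transformed code:
def work(xs, c):
    if step >= xs > xs:
        emit(40)
        log(step)
    else:
        step = step * (c < xs)
    xs = step[step]
    w = []
    for value in xs:
        w.append(log(c) % xs)
    w = process(w)
    step = step * c
    step = step * (xs // step)
    return xs

6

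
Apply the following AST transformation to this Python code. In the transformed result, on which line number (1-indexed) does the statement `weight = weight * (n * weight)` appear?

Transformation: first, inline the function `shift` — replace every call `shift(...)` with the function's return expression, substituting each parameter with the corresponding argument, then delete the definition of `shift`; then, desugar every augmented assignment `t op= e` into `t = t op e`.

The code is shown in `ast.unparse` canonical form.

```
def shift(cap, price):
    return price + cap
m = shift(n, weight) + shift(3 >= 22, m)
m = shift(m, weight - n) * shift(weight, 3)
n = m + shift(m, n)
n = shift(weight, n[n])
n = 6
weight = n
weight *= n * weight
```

Transformed code:
m = weight + n + (m + (3 >= 22))
m = (weight - n + m) * (3 + weight)
n = m + (n + m)
n = n[n] + weight
n = 6
weight = n
weight = weight * (n * weight)

7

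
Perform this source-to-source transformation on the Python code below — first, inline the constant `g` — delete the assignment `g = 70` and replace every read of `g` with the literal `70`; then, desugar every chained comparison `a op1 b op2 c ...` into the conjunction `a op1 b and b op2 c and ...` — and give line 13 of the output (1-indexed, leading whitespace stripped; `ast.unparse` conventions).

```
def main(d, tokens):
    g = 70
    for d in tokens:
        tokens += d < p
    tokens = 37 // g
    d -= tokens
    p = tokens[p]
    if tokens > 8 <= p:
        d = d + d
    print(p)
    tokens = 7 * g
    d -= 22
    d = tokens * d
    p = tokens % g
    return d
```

p = tokens % 70

Transformed code:
def main(d, tokens):
    for d in tokens:
        tokens += d < p
    tokens = 37 // 70
    d -= tokens
    p = tokens[p]
    if tokens > 8 and 8 <= p:
        d = d + d
    print(p)
    tokens = 7 * 70
    d -= 22
    d = tokens * d
    p = tokens % 70
    return d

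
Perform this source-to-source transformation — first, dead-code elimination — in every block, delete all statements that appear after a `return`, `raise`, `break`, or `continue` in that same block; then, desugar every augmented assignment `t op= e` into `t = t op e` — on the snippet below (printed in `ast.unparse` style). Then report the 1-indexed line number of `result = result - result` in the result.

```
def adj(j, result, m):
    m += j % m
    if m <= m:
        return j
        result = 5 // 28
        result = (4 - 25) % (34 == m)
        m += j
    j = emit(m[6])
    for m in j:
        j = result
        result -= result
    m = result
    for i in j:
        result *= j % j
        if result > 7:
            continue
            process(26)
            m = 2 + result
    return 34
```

Transformed code:
def adj(j, result, m):
    m = m + j % m
    if m <= m:
        return j
    j = emit(m[6])
    for m in j:
        j = result
        result = result - result
    m = result
    for i in j:
        result = result * (j % j)
        if result > 7:
            continue
    return 34

8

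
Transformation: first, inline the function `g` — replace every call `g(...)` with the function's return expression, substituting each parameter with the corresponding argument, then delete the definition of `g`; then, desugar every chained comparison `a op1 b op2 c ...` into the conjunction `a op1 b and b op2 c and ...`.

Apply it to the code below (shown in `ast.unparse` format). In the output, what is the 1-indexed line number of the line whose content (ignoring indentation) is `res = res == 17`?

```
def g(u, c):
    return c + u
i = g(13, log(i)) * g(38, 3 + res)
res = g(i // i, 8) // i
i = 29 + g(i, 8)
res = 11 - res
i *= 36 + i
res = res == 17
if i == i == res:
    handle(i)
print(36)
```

Transformed code:
i = (log(i) + 13) * (3 + res + 38)
res = (8 + i // i) // i
i = 29 + (8 + i)
res = 11 - res
i *= 36 + i
res = res == 17
if i == i and i == res:
    handle(i)
print(36)

6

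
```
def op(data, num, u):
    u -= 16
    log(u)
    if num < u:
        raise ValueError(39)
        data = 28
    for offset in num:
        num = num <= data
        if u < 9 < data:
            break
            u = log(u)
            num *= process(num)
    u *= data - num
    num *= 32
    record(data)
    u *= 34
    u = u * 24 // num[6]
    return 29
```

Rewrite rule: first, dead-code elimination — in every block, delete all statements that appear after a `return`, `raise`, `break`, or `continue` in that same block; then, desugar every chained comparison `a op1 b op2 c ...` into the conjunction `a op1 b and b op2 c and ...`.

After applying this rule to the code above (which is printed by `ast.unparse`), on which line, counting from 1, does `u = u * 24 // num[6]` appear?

Transformed code:
def op(data, num, u):
    u -= 16
    log(u)
    if num < u:
        raise ValueError(39)
    for offset in num:
        num = num <= data
        if u < 9 and 9 < data:
            break
    u *= data - num
    num *= 32
    record(data)
    u *= 34
    u = u * 24 // num[6]
    return 29

14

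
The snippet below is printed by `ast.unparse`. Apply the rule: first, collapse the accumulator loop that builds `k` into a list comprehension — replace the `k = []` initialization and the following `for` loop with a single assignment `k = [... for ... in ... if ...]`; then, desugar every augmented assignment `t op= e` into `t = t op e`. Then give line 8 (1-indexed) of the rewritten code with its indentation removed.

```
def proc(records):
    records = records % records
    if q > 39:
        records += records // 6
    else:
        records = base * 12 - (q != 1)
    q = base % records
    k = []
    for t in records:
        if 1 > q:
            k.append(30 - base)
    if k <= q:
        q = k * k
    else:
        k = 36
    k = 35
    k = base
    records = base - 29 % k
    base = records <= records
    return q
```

Transformed code:
def proc(records):
    records = records % records
    if q > 39:
        records = records + records // 6
    else:
        records = base * 12 - (q != 1)
    q = base % records
    k = [30 - base for t in records if 1 > q]
    if k <= q:
        q = k * k
    else:
        k = 36
    k = 35
    k = base
    records = base - 29 % k
    base = records <= records
    return q

k = [30 - base for t in records if 1 > q]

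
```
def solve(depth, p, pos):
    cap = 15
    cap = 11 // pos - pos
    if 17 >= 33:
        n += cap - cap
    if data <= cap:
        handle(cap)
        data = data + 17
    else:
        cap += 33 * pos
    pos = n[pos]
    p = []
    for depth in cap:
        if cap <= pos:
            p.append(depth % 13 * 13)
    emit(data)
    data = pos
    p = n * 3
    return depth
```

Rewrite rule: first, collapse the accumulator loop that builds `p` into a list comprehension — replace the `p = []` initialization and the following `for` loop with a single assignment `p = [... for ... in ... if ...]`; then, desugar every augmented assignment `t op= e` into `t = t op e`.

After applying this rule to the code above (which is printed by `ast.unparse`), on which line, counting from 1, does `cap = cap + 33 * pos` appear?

10

Transformed code:
def solve(depth, p, pos):
    cap = 15
    cap = 11 // pos - pos
    if 17 >= 33:
        n = n + (cap - cap)
    if data <= cap:
        handle(cap)
        data = data + 17
    else:
        cap = cap + 33 * pos
    pos = n[pos]
    p = [depth % 13 * 13 for depth in cap if cap <= pos]
    emit(data)
    data = pos
    p = n * 3
    return depth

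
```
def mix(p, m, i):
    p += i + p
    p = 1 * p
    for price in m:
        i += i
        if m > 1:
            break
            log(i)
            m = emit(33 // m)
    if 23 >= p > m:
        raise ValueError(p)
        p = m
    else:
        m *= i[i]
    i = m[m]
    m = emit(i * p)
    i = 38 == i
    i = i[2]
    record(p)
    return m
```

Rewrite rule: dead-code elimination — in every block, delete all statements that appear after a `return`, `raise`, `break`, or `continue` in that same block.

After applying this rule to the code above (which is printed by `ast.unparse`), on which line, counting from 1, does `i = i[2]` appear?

15

Transformed code:
def mix(p, m, i):
    p += i + p
    p = 1 * p
    for price in m:
        i += i
        if m > 1:
            break
    if 23 >= p > m:
        raise ValueError(p)
    else:
        m *= i[i]
    i = m[m]
    m = emit(i * p)
    i = 38 == i
    i = i[2]
    record(p)
    return m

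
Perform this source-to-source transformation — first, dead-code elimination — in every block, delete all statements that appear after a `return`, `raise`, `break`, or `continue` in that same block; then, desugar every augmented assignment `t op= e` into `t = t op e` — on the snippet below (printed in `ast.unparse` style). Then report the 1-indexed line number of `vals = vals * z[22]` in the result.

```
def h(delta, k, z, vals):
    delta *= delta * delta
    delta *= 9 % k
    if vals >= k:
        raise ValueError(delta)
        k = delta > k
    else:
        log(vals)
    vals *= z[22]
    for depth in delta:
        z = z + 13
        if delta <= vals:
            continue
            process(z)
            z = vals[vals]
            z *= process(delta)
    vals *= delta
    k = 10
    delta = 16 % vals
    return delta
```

Transformed code:
def h(delta, k, z, vals):
    delta = delta * (delta * delta)
    delta = delta * (9 % k)
    if vals >= k:
        raise ValueError(delta)
    else:
        log(vals)
    vals = vals * z[22]
    for depth in delta:
        z = z + 13
        if delta <= vals:
            continue
    vals = vals * delta
    k = 10
    delta = 16 % vals
    return delta

8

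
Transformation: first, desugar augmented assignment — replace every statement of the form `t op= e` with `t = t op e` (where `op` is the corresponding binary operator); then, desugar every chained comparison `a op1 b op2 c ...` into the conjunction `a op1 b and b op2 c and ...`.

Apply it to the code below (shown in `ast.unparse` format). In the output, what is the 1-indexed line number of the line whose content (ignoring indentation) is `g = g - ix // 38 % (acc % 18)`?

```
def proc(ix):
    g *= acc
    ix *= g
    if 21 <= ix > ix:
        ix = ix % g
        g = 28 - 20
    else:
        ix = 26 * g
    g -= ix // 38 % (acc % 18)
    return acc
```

9

Transformed code:
def proc(ix):
    g = g * acc
    ix = ix * g
    if 21 <= ix and ix > ix:
        ix = ix % g
        g = 28 - 20
    else:
        ix = 26 * g
    g = g - ix // 38 % (acc % 18)
    return acc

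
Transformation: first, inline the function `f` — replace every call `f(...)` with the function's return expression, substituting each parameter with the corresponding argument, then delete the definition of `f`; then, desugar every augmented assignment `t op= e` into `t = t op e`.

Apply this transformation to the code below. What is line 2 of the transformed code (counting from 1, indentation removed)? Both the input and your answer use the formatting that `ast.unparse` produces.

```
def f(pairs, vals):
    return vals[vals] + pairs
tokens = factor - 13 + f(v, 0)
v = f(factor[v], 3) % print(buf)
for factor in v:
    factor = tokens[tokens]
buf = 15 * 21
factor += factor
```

v = (3[3] + factor[v]) % print(buf)

Transformed code:
tokens = factor - 13 + (0[0] + v)
v = (3[3] + factor[v]) % print(buf)
for factor in v:
    factor = tokens[tokens]
buf = 15 * 21
factor = factor + factor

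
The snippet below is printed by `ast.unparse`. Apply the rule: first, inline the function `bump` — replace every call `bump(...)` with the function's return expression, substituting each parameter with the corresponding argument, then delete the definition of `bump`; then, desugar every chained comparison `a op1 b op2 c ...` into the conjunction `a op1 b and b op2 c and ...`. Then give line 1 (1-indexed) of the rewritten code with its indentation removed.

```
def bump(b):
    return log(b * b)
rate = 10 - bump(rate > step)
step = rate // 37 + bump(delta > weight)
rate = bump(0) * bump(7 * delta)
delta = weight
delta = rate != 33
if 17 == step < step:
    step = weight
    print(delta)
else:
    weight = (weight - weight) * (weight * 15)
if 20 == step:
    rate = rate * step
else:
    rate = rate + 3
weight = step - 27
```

Transformed code:
rate = 10 - log((rate > step) * (rate > step))
step = rate // 37 + log((delta > weight) * (delta > weight))
rate = log(0 * 0) * log(7 * delta * (7 * delta))
delta = weight
delta = rate != 33
if 17 == step and step < step:
    step = weight
    print(delta)
else:
    weight = (weight - weight) * (weight * 15)
if 20 == step:
    rate = rate * step
else:
    rate = rate + 3
weight = step - 27

rate = 10 - log((rate > step) * (rate > step))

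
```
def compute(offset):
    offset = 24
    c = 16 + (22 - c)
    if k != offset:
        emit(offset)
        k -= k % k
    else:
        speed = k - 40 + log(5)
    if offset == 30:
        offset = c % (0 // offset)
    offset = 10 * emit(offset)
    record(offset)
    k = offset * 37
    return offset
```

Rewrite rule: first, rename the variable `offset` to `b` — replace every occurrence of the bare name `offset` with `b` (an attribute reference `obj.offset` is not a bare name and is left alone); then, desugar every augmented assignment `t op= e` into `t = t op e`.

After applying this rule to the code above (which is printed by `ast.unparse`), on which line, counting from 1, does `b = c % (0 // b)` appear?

10

Transformed code:
def compute(b):
    b = 24
    c = 16 + (22 - c)
    if k != b:
        emit(b)
        k = k - k % k
    else:
        speed = k - 40 + log(5)
    if b == 30:
        b = c % (0 // b)
    b = 10 * emit(b)
    record(b)
    k = b * 37
    return b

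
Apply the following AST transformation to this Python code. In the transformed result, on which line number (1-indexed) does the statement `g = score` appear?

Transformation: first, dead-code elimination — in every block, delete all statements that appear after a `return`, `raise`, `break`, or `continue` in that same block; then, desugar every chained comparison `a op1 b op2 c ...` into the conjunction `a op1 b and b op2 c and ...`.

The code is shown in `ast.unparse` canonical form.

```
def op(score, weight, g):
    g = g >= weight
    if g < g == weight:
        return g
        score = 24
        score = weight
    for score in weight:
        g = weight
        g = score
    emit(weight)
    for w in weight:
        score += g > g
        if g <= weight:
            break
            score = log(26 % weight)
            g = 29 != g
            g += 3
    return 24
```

7

Transformed code:
def op(score, weight, g):
    g = g >= weight
    if g < g and g == weight:
        return g
    for score in weight:
        g = weight
        g = score
    emit(weight)
    for w in weight:
        score += g > g
        if g <= weight:
            break
    return 24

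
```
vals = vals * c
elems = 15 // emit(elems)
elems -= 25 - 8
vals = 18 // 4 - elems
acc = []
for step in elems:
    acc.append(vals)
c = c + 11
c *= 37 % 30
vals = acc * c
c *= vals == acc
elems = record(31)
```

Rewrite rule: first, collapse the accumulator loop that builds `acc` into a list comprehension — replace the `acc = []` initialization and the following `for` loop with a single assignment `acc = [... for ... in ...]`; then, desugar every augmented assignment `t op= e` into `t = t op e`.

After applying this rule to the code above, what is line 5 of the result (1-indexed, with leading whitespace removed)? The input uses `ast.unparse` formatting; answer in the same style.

acc = [vals for step in elems]

Transformed code:
vals = vals * c
elems = 15 // emit(elems)
elems = elems - (25 - 8)
vals = 18 // 4 - elems
acc = [vals for step in elems]
c = c + 11
c = c * (37 % 30)
vals = acc * c
c = c * (vals == acc)
elems = record(31)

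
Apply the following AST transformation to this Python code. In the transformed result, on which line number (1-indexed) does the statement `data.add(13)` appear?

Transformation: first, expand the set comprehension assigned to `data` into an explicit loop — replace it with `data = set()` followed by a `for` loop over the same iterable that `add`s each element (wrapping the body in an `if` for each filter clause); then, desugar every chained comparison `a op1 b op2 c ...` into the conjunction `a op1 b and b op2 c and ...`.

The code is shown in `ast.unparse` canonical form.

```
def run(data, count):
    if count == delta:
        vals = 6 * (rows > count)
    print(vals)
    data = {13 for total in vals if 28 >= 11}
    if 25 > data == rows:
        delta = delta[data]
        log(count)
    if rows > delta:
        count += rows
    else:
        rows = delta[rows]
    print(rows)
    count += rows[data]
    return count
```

Transformed code:
def run(data, count):
    if count == delta:
        vals = 6 * (rows > count)
    print(vals)
    data = set()
    for total in vals:
        if 28 >= 11:
            data.add(13)
    if 25 > data and data == rows:
        delta = delta[data]
        log(count)
    if rows > delta:
        count += rows
    else:
        rows = delta[rows]
    print(rows)
    count += rows[data]
    return count

8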